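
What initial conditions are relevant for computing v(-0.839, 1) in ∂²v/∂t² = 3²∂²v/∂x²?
Domain of dependence: [-3.839, 2.161]. Signals travel at speed 3, so data within |x - -0.839| ≤ 3·1 = 3 can reach the point.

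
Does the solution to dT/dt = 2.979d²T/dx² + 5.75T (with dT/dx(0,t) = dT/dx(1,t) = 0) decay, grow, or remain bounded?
T grows unboundedly. With Neumann BCs the constant mode has diffusion eigenvalue 0, so any r > 0 makes it grow like e^(5.75t); solution grows exponentially.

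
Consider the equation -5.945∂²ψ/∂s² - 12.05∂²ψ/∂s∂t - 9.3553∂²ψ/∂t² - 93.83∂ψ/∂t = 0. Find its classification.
Elliptic. (A = -5.945, B = -12.05, C = -9.3553 gives B² - 4AC = -77.266534.)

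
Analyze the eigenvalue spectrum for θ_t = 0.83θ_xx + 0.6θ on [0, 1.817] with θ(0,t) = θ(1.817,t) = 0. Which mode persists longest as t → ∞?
Eigenvalues: λₙ = 0.83n²π²/1.817² - 0.6.
First three modes:
  n=1: λ₁ = 0.83π²/1.817² - 0.6 ≈ 1.881
  n=2: λ₂ = 3.32π²/1.817² - 0.6 ≈ 9.325
  n=3: λ₃ = 7.47π²/1.817² - 0.6 ≈ 21.731
Since 0.83π²/1.817² ≈ 2.481 > 0.6, all λₙ > 0.
The n=1 mode decays slowest → dominates as t → ∞.
Asymptotic: θ ~ c₁ sin(πx/1.817) e^{-λ₁t} with decay rate λ₁ ≈ 1.881.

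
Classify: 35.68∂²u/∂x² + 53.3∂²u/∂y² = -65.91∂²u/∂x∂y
Rewriting in standard form: 35.68∂²u/∂x² + 65.91∂²u/∂x∂y + 53.3∂²u/∂y² = 0. Elliptic (discriminant = -3262.8479).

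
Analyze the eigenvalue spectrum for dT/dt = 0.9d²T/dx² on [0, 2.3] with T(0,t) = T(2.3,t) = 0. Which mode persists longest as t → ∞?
Eigenvalues: λₙ = 0.9n²π²/2.3².
First three modes:
  n=1: λ₁ = 0.9π²/2.3² ≈ 1.679
  n=2: λ₂ = 3.6π²/2.3² ≈ 6.717 (4× faster decay)
  n=3: λ₃ = 8.1π²/2.3² ≈ 15.112 (9× faster decay)
As t → ∞, higher modes decay exponentially faster. The n=1 mode dominates: T ~ c₁ sin(πx/2.3) e^{-λ₁t}.
Decay rate: λ₁ = 0.9π²/2.3² ≈ 1.679.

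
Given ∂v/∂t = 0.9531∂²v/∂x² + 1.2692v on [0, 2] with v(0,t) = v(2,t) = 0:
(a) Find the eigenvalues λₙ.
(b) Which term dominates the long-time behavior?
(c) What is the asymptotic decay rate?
Eigenvalues: λₙ = 0.9531n²π²/2² - 1.2692.
First three modes:
  n=1: λ₁ = 0.9531π²/2² - 1.2692 ≈ 1.082
  n=2: λ₂ = 3.8124π²/2² - 1.2692 ≈ 8.138
  n=3: λ₃ = 8.5779π²/2² - 1.2692 ≈ 19.896
Since 0.9531π²/2² ≈ 2.352 > 1.2692, all λₙ > 0.
The n=1 mode decays slowest → dominates as t → ∞.
Asymptotic: v ~ c₁ sin(πx/2) e^{-λ₁t} with decay rate λ₁ ≈ 1.082.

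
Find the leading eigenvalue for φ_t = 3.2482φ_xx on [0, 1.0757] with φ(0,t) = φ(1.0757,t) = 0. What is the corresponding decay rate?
Eigenvalues: λₙ = 3.2482n²π²/1.0757².
First three modes:
  n=1: λ₁ = 3.2482π²/1.0757² ≈ 27.705
  n=2: λ₂ = 12.9928π²/1.0757² ≈ 110.821 (4× faster decay)
  n=3: λ₃ = 29.2338π²/1.0757² ≈ 249.346 (9× faster decay)
As t → ∞, higher modes decay exponentially faster. The n=1 mode dominates: φ ~ c₁ sin(πx/1.0757) e^{-λ₁t}.
Decay rate: λ₁ = 3.2482π²/1.0757² ≈ 27.705.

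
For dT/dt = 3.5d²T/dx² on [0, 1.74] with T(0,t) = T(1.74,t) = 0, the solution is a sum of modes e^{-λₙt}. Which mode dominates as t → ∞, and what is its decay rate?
Eigenvalues: λₙ = 3.5n²π²/1.74².
First three modes:
  n=1: λ₁ = 3.5π²/1.74² ≈ 11.41
  n=2: λ₂ = 14π²/1.74² ≈ 45.638 (4× faster decay)
  n=3: λ₃ = 31.5π²/1.74² ≈ 102.686 (9× faster decay)
As t → ∞, higher modes decay exponentially faster. The n=1 mode dominates: T ~ c₁ sin(πx/1.74) e^{-λ₁t}.
Decay rate: λ₁ = 3.5π²/1.74² ≈ 11.41.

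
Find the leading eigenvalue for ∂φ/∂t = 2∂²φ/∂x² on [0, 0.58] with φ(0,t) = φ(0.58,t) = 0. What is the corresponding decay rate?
Eigenvalues: λₙ = 2n²π²/0.58².
First three modes:
  n=1: λ₁ = 2π²/0.58² ≈ 58.678
  n=2: λ₂ = 8π²/0.58² ≈ 234.711 (4× faster decay)
  n=3: λ₃ = 18π²/0.58² ≈ 528.1 (9× faster decay)
As t → ∞, higher modes decay exponentially faster. The n=1 mode dominates: φ ~ c₁ sin(πx/0.58) e^{-λ₁t}.
Decay rate: λ₁ = 2π²/0.58² ≈ 58.678.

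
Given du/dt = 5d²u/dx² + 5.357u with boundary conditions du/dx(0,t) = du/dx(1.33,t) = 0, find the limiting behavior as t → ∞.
u grows unboundedly. With Neumann BCs the constant mode has diffusion eigenvalue 0, so any r > 0 makes it grow like e^(5.357t); solution grows exponentially.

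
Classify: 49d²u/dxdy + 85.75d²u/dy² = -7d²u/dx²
Rewriting in standard form: 7d²u/dx² + 49d²u/dxdy + 85.75d²u/dy² = 0. Parabolic (discriminant = 0).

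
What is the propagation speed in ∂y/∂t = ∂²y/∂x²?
Infinite. The heat equation is parabolic, not hyperbolic, so disturbances propagate instantly.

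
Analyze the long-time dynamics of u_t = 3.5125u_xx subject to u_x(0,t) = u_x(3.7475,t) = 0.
Long-time behavior: u → constant (steady state). Heat is conserved (no flux at boundaries); solution approaches the spatial average.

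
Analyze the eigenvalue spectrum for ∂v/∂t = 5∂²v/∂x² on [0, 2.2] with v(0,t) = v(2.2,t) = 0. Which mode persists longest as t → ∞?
Eigenvalues: λₙ = 5n²π²/2.2².
First three modes:
  n=1: λ₁ = 5π²/2.2² ≈ 10.196
  n=2: λ₂ = 20π²/2.2² ≈ 40.783 (4× faster decay)
  n=3: λ₃ = 45π²/2.2² ≈ 91.763 (9× faster decay)
As t → ∞, higher modes decay exponentially faster. The n=1 mode dominates: v ~ c₁ sin(πx/2.2) e^{-λ₁t}.
Decay rate: λ₁ = 5π²/2.2² ≈ 10.196.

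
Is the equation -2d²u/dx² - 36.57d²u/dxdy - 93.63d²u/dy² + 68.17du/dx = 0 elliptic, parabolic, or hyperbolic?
Computing B² - 4AC with A = -2, B = -36.57, C = -93.63: discriminant = 588.3249 (positive). Answer: hyperbolic.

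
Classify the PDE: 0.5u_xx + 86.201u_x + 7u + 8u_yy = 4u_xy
Rewriting in standard form: 0.5u_xx - 4u_xy + 8u_yy + 86.201u_x + 7u = 0. A = 0.5, B = -4, C = 8. Discriminant B² - 4AC = 0. Since 0 = 0, parabolic.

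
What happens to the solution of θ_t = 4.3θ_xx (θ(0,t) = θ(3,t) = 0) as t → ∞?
θ → 0. Heat diffuses out through both boundaries.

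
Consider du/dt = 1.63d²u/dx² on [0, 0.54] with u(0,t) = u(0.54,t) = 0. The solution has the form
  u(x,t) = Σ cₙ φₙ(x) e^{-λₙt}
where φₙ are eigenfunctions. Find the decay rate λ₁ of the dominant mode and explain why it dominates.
Eigenvalues: λₙ = 1.63n²π²/0.54².
First three modes:
  n=1: λ₁ = 1.63π²/0.54² ≈ 55.17
  n=2: λ₂ = 6.52π²/0.54² ≈ 220.678 (4× faster decay)
  n=3: λ₃ = 14.67π²/0.54² ≈ 496.526 (9× faster decay)
As t → ∞, higher modes decay exponentially faster. The n=1 mode dominates: u ~ c₁ sin(πx/0.54) e^{-λ₁t}.
Decay rate: λ₁ = 1.63π²/0.54² ≈ 55.17.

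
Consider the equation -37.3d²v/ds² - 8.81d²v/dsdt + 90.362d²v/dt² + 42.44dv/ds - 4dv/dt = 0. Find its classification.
Hyperbolic. (A = -37.3, B = -8.81, C = 90.362 gives B² - 4AC = 13559.6265.)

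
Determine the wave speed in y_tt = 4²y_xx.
Speed = 4. Information travels along characteristics x = x₀ ± 4t.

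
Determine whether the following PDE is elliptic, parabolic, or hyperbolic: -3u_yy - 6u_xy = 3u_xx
Rewriting in standard form: -3u_xx - 6u_xy - 3u_yy = 0. Coefficients: A = -3, B = -6, C = -3. B² - 4AC = 0, which is zero, so the equation is parabolic.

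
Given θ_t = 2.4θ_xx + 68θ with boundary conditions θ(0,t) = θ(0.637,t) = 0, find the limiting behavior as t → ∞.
θ grows unboundedly. Reaction dominates diffusion (r=68 > κπ²/L²≈58.38); solution grows exponentially.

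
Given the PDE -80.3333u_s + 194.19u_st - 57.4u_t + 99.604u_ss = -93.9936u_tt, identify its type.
Rewriting in standard form: 99.604u_ss + 194.19u_st + 93.9936u_tt - 80.3333u_s - 57.4u_t = 0. The second-order coefficients are A = 99.604, B = 194.19, C = 93.9936. Since B² - 4AC = 261.2019624 > 0, this is a hyperbolic PDE.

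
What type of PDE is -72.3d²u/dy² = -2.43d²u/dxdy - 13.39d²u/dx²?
Rewriting in standard form: 13.39d²u/dx² + 2.43d²u/dxdy - 72.3d²u/dy² = 0. With A = 13.39, B = 2.43, C = -72.3, the discriminant is 3878.2929. This is a hyperbolic PDE.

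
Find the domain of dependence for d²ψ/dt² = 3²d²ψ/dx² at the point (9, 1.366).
Domain of dependence: [4.902, 13.098]. Signals travel at speed 3, so data within |x - 9| ≤ 3·1.366 = 4.098 can reach the point.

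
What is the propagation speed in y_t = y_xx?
Infinite. The heat equation is parabolic, not hyperbolic, so disturbances propagate instantly.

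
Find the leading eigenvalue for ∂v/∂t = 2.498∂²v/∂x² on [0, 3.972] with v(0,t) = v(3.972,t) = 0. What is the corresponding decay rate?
Eigenvalues: λₙ = 2.498n²π²/3.972².
First three modes:
  n=1: λ₁ = 2.498π²/3.972² ≈ 1.563
  n=2: λ₂ = 9.992π²/3.972² ≈ 6.251 (4× faster decay)
  n=3: λ₃ = 22.482π²/3.972² ≈ 14.064 (9× faster decay)
As t → ∞, higher modes decay exponentially faster. The n=1 mode dominates: v ~ c₁ sin(πx/3.972) e^{-λ₁t}.
Decay rate: λ₁ = 2.498π²/3.972² ≈ 1.563.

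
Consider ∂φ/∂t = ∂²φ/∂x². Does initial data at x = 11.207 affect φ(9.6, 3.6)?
Yes, for any finite x. The heat equation has infinite propagation speed, so all initial data affects all points at any t > 0.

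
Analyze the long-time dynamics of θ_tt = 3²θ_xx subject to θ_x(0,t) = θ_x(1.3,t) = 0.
Long-time behavior: θ oscillates about a mean that drifts linearly in t (generically unbounded; no decay). There is no damping, so the nonconstant modes persist as standing waves (energy conserved, no decay). But with Neumann conditions at both ends the constant mode has eigenvalue 0: the spatial mean M(t) of θ satisfies M'' = 0, so M(t) = M(0) + M'(0)·t. Unless the initial velocity has zero mean (∫θ_t(x,0)dx = 0), the solution grows linearly in t (unbounded, though not exponentially); if it does have zero mean, the solution stays bounded and simply oscillates.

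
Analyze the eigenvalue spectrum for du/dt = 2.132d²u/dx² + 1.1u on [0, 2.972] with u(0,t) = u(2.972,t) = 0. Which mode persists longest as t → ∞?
Eigenvalues: λₙ = 2.132n²π²/2.972² - 1.1.
First three modes:
  n=1: λ₁ = 2.132π²/2.972² - 1.1 ≈ 1.282
  n=2: λ₂ = 8.528π²/2.972² - 1.1 ≈ 8.429
  n=3: λ₃ = 19.188π²/2.972² - 1.1 ≈ 20.34
Since 2.132π²/2.972² ≈ 2.382 > 1.1, all λₙ > 0.
The n=1 mode decays slowest → dominates as t → ∞.
Asymptotic: u ~ c₁ sin(πx/2.972) e^{-λ₁t} with decay rate λ₁ ≈ 1.282.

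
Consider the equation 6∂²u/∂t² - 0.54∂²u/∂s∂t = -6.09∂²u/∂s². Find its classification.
Rewriting in standard form: 6.09∂²u/∂s² - 0.54∂²u/∂s∂t + 6∂²u/∂t² = 0. Elliptic. (A = 6.09, B = -0.54, C = 6 gives B² - 4AC = -145.8684.)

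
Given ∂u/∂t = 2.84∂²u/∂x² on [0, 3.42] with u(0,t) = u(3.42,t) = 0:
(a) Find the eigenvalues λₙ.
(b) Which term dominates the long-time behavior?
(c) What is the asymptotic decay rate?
Eigenvalues: λₙ = 2.84n²π²/3.42².
First three modes:
  n=1: λ₁ = 2.84π²/3.42² ≈ 2.396
  n=2: λ₂ = 11.36π²/3.42² ≈ 9.586 (4× faster decay)
  n=3: λ₃ = 25.56π²/3.42² ≈ 21.568 (9× faster decay)
As t → ∞, higher modes decay exponentially faster. The n=1 mode dominates: u ~ c₁ sin(πx/3.42) e^{-λ₁t}.
Decay rate: λ₁ = 2.84π²/3.42² ≈ 2.396.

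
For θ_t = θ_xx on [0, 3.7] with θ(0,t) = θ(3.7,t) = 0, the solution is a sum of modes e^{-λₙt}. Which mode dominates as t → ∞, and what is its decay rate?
Eigenvalues: λₙ = n²π²/3.7².
First three modes:
  n=1: λ₁ = π²/3.7² ≈ 0.721
  n=2: λ₂ = 4π²/3.7² ≈ 2.884 (4× faster decay)
  n=3: λ₃ = 9π²/3.7² ≈ 6.488 (9× faster decay)
As t → ∞, higher modes decay exponentially faster. The n=1 mode dominates: θ ~ c₁ sin(πx/3.7) e^{-λ₁t}.
Decay rate: λ₁ = π²/3.7² ≈ 0.721.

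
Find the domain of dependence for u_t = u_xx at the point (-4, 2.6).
The entire real line. The heat equation has infinite propagation speed: any initial disturbance instantly affects all points (though exponentially small far away).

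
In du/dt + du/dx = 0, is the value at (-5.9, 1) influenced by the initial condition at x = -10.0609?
No. Only data at x = -6.9 affects (-5.9, 1). Advection has one-way propagation along characteristics.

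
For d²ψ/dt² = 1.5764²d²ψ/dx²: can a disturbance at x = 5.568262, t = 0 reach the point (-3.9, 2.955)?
No. The domain of dependence is [-8.558262, 0.758262], and 5.568262 is outside this interval.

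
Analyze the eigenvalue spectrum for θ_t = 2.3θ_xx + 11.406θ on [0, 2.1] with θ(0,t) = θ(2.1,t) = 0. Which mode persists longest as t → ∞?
Eigenvalues: λₙ = 2.3n²π²/2.1² - 11.406.
First three modes:
  n=1: λ₁ = 2.3π²/2.1² - 11.406 ≈ -6.259
  n=2: λ₂ = 9.2π²/2.1² - 11.406 ≈ 9.184
  n=3: λ₃ = 20.7π²/2.1² - 11.406 ≈ 34.921
Since 2.3π²/2.1² ≈ 5.147 < 11.406, λ₁ < 0.
The n=1 mode grows fastest (−λₙ is largest for n=1) → dominates.
Asymptotic: θ ~ c₁ sin(πx/2.1) e^{6.259t} (exponential growth at rate −λ₁ ≈ 6.259).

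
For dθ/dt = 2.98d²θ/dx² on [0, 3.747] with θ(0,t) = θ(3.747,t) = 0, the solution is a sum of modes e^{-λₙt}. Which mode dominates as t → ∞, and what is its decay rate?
Eigenvalues: λₙ = 2.98n²π²/3.747².
First three modes:
  n=1: λ₁ = 2.98π²/3.747² ≈ 2.095
  n=2: λ₂ = 11.92π²/3.747² ≈ 8.379 (4× faster decay)
  n=3: λ₃ = 26.82π²/3.747² ≈ 18.853 (9× faster decay)
As t → ∞, higher modes decay exponentially faster. The n=1 mode dominates: θ ~ c₁ sin(πx/3.747) e^{-λ₁t}.
Decay rate: λ₁ = 2.98π²/3.747² ≈ 2.095.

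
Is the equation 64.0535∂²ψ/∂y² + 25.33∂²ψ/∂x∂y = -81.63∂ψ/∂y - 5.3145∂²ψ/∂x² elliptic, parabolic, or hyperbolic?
Rewriting in standard form: 5.3145∂²ψ/∂x² + 25.33∂²ψ/∂x∂y + 64.0535∂²ψ/∂y² + 81.63∂ψ/∂y = 0. Computing B² - 4AC with A = 5.3145, B = 25.33, C = 64.0535: discriminant = -720.040403 (negative). Answer: elliptic.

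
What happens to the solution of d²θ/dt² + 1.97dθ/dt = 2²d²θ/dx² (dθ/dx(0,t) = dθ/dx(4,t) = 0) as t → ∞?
θ → constant (steady state). Damping (γ=1.97) dissipates the nonconstant modes; with Neumann BCs the spatial average obeys M''+γM'=0 and tends to a finite limit.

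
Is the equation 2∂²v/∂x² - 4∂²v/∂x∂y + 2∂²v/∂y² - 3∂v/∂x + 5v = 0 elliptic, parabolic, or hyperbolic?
Computing B² - 4AC with A = 2, B = -4, C = 2: discriminant = 0 (zero). Answer: parabolic.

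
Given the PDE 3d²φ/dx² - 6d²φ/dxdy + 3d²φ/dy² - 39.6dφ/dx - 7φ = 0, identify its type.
The second-order coefficients are A = 3, B = -6, C = 3. Since B² - 4AC = 0 = 0, this is a parabolic PDE.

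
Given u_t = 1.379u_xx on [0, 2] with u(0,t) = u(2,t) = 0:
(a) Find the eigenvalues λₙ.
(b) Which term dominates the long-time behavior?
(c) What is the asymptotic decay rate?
Eigenvalues: λₙ = 1.379n²π²/2².
First three modes:
  n=1: λ₁ = 1.379π²/2² ≈ 3.403
  n=2: λ₂ = 5.516π²/2² ≈ 13.61 (4× faster decay)
  n=3: λ₃ = 12.411π²/2² ≈ 30.623 (9× faster decay)
As t → ∞, higher modes decay exponentially faster. The n=1 mode dominates: u ~ c₁ sin(πx/2) e^{-λ₁t}.
Decay rate: λ₁ = 1.379π²/2² ≈ 3.403.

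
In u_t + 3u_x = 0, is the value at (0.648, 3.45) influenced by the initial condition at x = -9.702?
Yes. The characteristic through (0.648, 3.45) passes through x = -9.702.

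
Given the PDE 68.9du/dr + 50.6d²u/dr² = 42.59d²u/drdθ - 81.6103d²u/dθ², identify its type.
Rewriting in standard form: 50.6d²u/dr² - 42.59d²u/drdθ + 81.6103d²u/dθ² + 68.9du/dr = 0. The second-order coefficients are A = 50.6, B = -42.59, C = 81.6103. Since B² - 4AC = -14704.01662 < 0, this is an elliptic PDE.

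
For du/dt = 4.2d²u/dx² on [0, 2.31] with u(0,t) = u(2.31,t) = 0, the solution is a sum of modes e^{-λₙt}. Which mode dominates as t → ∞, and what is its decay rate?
Eigenvalues: λₙ = 4.2n²π²/2.31².
First three modes:
  n=1: λ₁ = 4.2π²/2.31² ≈ 7.768
  n=2: λ₂ = 16.8π²/2.31² ≈ 31.073 (4× faster decay)
  n=3: λ₃ = 37.8π²/2.31² ≈ 69.915 (9× faster decay)
As t → ∞, higher modes decay exponentially faster. The n=1 mode dominates: u ~ c₁ sin(πx/2.31) e^{-λ₁t}.
Decay rate: λ₁ = 4.2π²/2.31² ≈ 7.768.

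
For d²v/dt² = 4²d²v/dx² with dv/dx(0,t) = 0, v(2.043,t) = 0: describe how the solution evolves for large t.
v oscillates (no decay). Energy is conserved; the solution oscillates indefinitely as standing waves.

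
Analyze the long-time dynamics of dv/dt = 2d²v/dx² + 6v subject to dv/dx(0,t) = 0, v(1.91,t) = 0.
Long-time behavior: v grows unboundedly. Reaction dominates diffusion (r=6 > κπ²/(4L²)≈1.35); solution grows exponentially.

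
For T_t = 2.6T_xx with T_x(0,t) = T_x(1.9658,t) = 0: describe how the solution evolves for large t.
T → constant (steady state). Heat is conserved (no flux at boundaries); solution approaches the spatial average.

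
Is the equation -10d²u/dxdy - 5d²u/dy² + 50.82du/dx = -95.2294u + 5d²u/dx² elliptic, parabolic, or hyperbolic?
Rewriting in standard form: -5d²u/dx² - 10d²u/dxdy - 5d²u/dy² + 50.82du/dx + 95.2294u = 0. Computing B² - 4AC with A = -5, B = -10, C = -5: discriminant = 0 (zero). Answer: parabolic.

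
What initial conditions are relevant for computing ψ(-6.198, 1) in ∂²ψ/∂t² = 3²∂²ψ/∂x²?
Domain of dependence: [-9.198, -3.198]. Signals travel at speed 3, so data within |x - -6.198| ≤ 3·1 = 3 can reach the point.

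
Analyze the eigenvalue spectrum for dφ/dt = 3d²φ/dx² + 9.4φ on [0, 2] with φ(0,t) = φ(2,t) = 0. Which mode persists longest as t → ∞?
Eigenvalues: λₙ = 3n²π²/2² - 9.4.
First three modes:
  n=1: λ₁ = 3π²/2² - 9.4 ≈ -1.998
  n=2: λ₂ = 12π²/2² - 9.4 ≈ 20.209
  n=3: λ₃ = 27π²/2² - 9.4 ≈ 57.22
Since 3π²/2² ≈ 7.402 < 9.4, λ₁ < 0.
The n=1 mode grows fastest (−λₙ is largest for n=1) → dominates.
Asymptotic: φ ~ c₁ sin(πx/2) e^{1.998t} (exponential growth at rate −λ₁ ≈ 1.998).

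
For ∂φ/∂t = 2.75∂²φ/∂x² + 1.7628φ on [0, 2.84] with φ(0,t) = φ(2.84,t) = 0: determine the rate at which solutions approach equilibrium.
Eigenvalues: λₙ = 2.75n²π²/2.84² - 1.7628.
First three modes:
  n=1: λ₁ = 2.75π²/2.84² - 1.7628 ≈ 1.602
  n=2: λ₂ = 11π²/2.84² - 1.7628 ≈ 11.698
  n=3: λ₃ = 24.75π²/2.84² - 1.7628 ≈ 28.523
Since 2.75π²/2.84² ≈ 3.365 > 1.7628, all λₙ > 0.
The n=1 mode decays slowest → dominates as t → ∞.
Asymptotic: φ ~ c₁ sin(πx/2.84) e^{-λ₁t} with decay rate λ₁ ≈ 1.602.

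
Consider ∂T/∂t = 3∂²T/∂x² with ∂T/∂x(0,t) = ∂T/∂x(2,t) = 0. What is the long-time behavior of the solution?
As t → ∞, T → constant (steady state). Heat is conserved (no flux at boundaries); solution approaches the spatial average.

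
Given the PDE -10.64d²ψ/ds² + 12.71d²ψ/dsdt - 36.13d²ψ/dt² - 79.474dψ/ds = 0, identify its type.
The second-order coefficients are A = -10.64, B = 12.71, C = -36.13. Since B² - 4AC = -1376.1487 < 0, this is an elliptic PDE.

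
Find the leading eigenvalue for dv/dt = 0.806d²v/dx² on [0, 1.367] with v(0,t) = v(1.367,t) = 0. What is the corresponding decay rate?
Eigenvalues: λₙ = 0.806n²π²/1.367².
First three modes:
  n=1: λ₁ = 0.806π²/1.367² ≈ 4.257
  n=2: λ₂ = 3.224π²/1.367² ≈ 17.028 (4× faster decay)
  n=3: λ₃ = 7.254π²/1.367² ≈ 38.312 (9× faster decay)
As t → ∞, higher modes decay exponentially faster. The n=1 mode dominates: v ~ c₁ sin(πx/1.367) e^{-λ₁t}.
Decay rate: λ₁ = 0.806π²/1.367² ≈ 4.257.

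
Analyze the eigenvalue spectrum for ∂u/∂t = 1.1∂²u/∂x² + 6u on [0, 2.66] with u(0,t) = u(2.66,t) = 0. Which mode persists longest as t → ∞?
Eigenvalues: λₙ = 1.1n²π²/2.66² - 6.
First three modes:
  n=1: λ₁ = 1.1π²/2.66² - 6 ≈ -4.466
  n=2: λ₂ = 4.4π²/2.66² - 6 ≈ 0.137
  n=3: λ₃ = 9.9π²/2.66² - 6 ≈ 7.809
Since 1.1π²/2.66² ≈ 1.534 < 6, λ₁ < 0.
The n=1 mode grows fastest (−λₙ is largest for n=1) → dominates.
Asymptotic: u ~ c₁ sin(πx/2.66) e^{4.466t} (exponential growth at rate −λ₁ ≈ 4.466).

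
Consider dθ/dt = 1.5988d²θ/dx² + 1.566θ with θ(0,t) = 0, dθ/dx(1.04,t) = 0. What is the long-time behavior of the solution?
As t → ∞, θ → 0. Diffusion dominates reaction (r=1.566 < κπ²/(4L²)≈3.65); solution decays.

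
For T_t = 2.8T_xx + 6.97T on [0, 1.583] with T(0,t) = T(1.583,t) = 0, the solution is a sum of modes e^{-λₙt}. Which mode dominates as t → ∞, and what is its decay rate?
Eigenvalues: λₙ = 2.8n²π²/1.583² - 6.97.
First three modes:
  n=1: λ₁ = 2.8π²/1.583² - 6.97 ≈ 4.058
  n=2: λ₂ = 11.2π²/1.583² - 6.97 ≈ 37.142
  n=3: λ₃ = 25.2π²/1.583² - 6.97 ≈ 92.282
Since 2.8π²/1.583² ≈ 11.028 > 6.97, all λₙ > 0.
The n=1 mode decays slowest → dominates as t → ∞.
Asymptotic: T ~ c₁ sin(πx/1.583) e^{-λ₁t} with decay rate λ₁ ≈ 4.058.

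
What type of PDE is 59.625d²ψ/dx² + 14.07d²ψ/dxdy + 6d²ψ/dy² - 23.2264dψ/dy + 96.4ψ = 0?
With A = 59.625, B = 14.07, C = 6, the discriminant is -1233.0351. This is an elliptic PDE.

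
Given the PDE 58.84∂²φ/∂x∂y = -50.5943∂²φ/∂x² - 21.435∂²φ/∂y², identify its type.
Rewriting in standard form: 50.5943∂²φ/∂x² + 58.84∂²φ/∂x∂y + 21.435∂²φ/∂y² = 0. The second-order coefficients are A = 50.5943, B = 58.84, C = 21.435. Since B² - 4AC = -875.809682 < 0, this is an elliptic PDE.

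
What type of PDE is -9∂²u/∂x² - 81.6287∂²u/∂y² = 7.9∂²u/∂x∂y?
Rewriting in standard form: -9∂²u/∂x² - 7.9∂²u/∂x∂y - 81.6287∂²u/∂y² = 0. With A = -9, B = -7.9, C = -81.6287, the discriminant is -2876.2232. This is an elliptic PDE.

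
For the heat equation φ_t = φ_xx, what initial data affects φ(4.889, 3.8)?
The entire real line. The heat equation has infinite propagation speed: any initial disturbance instantly affects all points (though exponentially small far away).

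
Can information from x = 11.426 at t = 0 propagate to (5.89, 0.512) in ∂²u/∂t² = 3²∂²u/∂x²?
No. The domain of dependence is [4.354, 7.426], and 11.426 is outside this interval.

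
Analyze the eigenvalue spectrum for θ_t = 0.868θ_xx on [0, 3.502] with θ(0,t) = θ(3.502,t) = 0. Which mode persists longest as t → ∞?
Eigenvalues: λₙ = 0.868n²π²/3.502².
First three modes:
  n=1: λ₁ = 0.868π²/3.502² ≈ 0.699
  n=2: λ₂ = 3.472π²/3.502² ≈ 2.794 (4× faster decay)
  n=3: λ₃ = 7.812π²/3.502² ≈ 6.287 (9× faster decay)
As t → ∞, higher modes decay exponentially faster. The n=1 mode dominates: θ ~ c₁ sin(πx/3.502) e^{-λ₁t}.
Decay rate: λ₁ = 0.868π²/3.502² ≈ 0.699.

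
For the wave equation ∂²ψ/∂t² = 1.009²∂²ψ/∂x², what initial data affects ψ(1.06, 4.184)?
Domain of dependence: [-3.161656, 5.281656]. Signals travel at speed 1.009, so data within |x - 1.06| ≤ 1.009·4.184 = 4.221656 can reach the point.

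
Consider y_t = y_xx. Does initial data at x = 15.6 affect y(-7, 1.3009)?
Yes, for any finite x. The heat equation has infinite propagation speed, so all initial data affects all points at any t > 0.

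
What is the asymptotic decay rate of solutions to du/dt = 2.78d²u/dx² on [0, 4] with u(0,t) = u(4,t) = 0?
Eigenvalues: λₙ = 2.78n²π²/4².
First three modes:
  n=1: λ₁ = 2.78π²/4² ≈ 1.715
  n=2: λ₂ = 11.12π²/4² ≈ 6.859 (4× faster decay)
  n=3: λ₃ = 25.02π²/4² ≈ 15.434 (9× faster decay)
As t → ∞, higher modes decay exponentially faster. The n=1 mode dominates: u ~ c₁ sin(πx/4) e^{-λ₁t}.
Decay rate: λ₁ = 2.78π²/4² ≈ 1.715.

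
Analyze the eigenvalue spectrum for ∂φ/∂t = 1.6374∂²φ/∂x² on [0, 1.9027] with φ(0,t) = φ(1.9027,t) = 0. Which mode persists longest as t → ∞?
Eigenvalues: λₙ = 1.6374n²π²/1.9027².
First three modes:
  n=1: λ₁ = 1.6374π²/1.9027² ≈ 4.464
  n=2: λ₂ = 6.5496π²/1.9027² ≈ 17.856 (4× faster decay)
  n=3: λ₃ = 14.7366π²/1.9027² ≈ 40.175 (9× faster decay)
As t → ∞, higher modes decay exponentially faster. The n=1 mode dominates: φ ~ c₁ sin(πx/1.9027) e^{-λ₁t}.
Decay rate: λ₁ = 1.6374π²/1.9027² ≈ 4.464.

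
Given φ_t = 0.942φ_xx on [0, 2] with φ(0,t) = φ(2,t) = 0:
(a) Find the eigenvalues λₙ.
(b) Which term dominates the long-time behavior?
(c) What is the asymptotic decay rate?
Eigenvalues: λₙ = 0.942n²π²/2².
First three modes:
  n=1: λ₁ = 0.942π²/2² ≈ 2.324
  n=2: λ₂ = 3.768π²/2² ≈ 9.297 (4× faster decay)
  n=3: λ₃ = 8.478π²/2² ≈ 20.919 (9× faster decay)
As t → ∞, higher modes decay exponentially faster. The n=1 mode dominates: φ ~ c₁ sin(πx/2) e^{-λ₁t}.
Decay rate: λ₁ = 0.942π²/2² ≈ 2.324.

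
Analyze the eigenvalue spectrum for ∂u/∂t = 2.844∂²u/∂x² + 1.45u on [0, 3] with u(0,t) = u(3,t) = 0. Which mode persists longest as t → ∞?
Eigenvalues: λₙ = 2.844n²π²/3² - 1.45.
First three modes:
  n=1: λ₁ = 2.844π²/3² - 1.45 ≈ 1.669
  n=2: λ₂ = 11.376π²/3² - 1.45 ≈ 11.025
  n=3: λ₃ = 25.596π²/3² - 1.45 ≈ 26.619
Since 2.844π²/3² ≈ 3.119 > 1.45, all λₙ > 0.
The n=1 mode decays slowest → dominates as t → ∞.
Asymptotic: u ~ c₁ sin(πx/3) e^{-λ₁t} with decay rate λ₁ ≈ 1.669.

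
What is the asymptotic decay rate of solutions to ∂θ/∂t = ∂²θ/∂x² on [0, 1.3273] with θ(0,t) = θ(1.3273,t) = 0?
Eigenvalues: λₙ = n²π²/1.3273².
First three modes:
  n=1: λ₁ = π²/1.3273² ≈ 5.602
  n=2: λ₂ = 4π²/1.3273² ≈ 22.409 (4× faster decay)
  n=3: λ₃ = 9π²/1.3273² ≈ 50.42 (9× faster decay)
As t → ∞, higher modes decay exponentially faster. The n=1 mode dominates: θ ~ c₁ sin(πx/1.3273) e^{-λ₁t}.
Decay rate: λ₁ = π²/1.3273² ≈ 5.602.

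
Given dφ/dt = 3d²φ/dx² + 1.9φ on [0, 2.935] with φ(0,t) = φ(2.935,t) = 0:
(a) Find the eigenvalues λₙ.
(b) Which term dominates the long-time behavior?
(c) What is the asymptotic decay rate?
Eigenvalues: λₙ = 3n²π²/2.935² - 1.9.
First three modes:
  n=1: λ₁ = 3π²/2.935² - 1.9 ≈ 1.537
  n=2: λ₂ = 12π²/2.935² - 1.9 ≈ 11.849
  n=3: λ₃ = 27π²/2.935² - 1.9 ≈ 29.035
Since 3π²/2.935² ≈ 3.437 > 1.9, all λₙ > 0.
The n=1 mode decays slowest → dominates as t → ∞.
Asymptotic: φ ~ c₁ sin(πx/2.935) e^{-λ₁t} with decay rate λ₁ ≈ 1.537.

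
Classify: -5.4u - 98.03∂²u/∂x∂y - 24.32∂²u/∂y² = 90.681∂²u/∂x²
Rewriting in standard form: -90.681∂²u/∂x² - 98.03∂²u/∂x∂y - 24.32∂²u/∂y² - 5.4u = 0. Hyperbolic (discriminant = 788.43322).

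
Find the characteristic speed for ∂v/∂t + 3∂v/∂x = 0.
Speed = 3. Information travels along x - 3t = const (rightward).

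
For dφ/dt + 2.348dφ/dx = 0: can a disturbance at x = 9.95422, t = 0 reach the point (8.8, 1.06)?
No. Only data at x = 6.31112 affects (8.8, 1.06). Advection has one-way propagation along characteristics.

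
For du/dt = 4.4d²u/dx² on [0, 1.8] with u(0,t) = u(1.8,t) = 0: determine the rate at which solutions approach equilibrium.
Eigenvalues: λₙ = 4.4n²π²/1.8².
First three modes:
  n=1: λ₁ = 4.4π²/1.8² ≈ 13.403
  n=2: λ₂ = 17.6π²/1.8² ≈ 53.613 (4× faster decay)
  n=3: λ₃ = 39.6π²/1.8² ≈ 120.628 (9× faster decay)
As t → ∞, higher modes decay exponentially faster. The n=1 mode dominates: u ~ c₁ sin(πx/1.8) e^{-λ₁t}.
Decay rate: λ₁ = 4.4π²/1.8² ≈ 13.403.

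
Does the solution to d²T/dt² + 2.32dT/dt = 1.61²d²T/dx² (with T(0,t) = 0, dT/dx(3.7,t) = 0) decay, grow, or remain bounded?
T → 0. Damping (γ=2.32) dissipates energy; oscillations decay exponentially.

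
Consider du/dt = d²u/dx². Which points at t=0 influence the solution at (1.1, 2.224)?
The entire real line. The heat equation has infinite propagation speed: any initial disturbance instantly affects all points (though exponentially small far away).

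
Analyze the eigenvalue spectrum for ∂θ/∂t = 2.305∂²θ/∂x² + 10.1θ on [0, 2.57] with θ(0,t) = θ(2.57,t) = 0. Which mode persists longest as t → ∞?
Eigenvalues: λₙ = 2.305n²π²/2.57² - 10.1.
First three modes:
  n=1: λ₁ = 2.305π²/2.57² - 10.1 ≈ -6.656
  n=2: λ₂ = 9.22π²/2.57² - 10.1 ≈ 3.677
  n=3: λ₃ = 20.745π²/2.57² - 10.1 ≈ 20.899
Since 2.305π²/2.57² ≈ 3.444 < 10.1, λ₁ < 0.
The n=1 mode grows fastest (−λₙ is largest for n=1) → dominates.
Asymptotic: θ ~ c₁ sin(πx/2.57) e^{6.656t} (exponential growth at rate −λ₁ ≈ 6.656).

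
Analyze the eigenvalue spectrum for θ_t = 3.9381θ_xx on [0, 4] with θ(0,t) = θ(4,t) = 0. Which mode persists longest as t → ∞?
Eigenvalues: λₙ = 3.9381n²π²/4².
First three modes:
  n=1: λ₁ = 3.9381π²/4² ≈ 2.429
  n=2: λ₂ = 15.7524π²/4² ≈ 9.717 (4× faster decay)
  n=3: λ₃ = 35.4429π²/4² ≈ 21.863 (9× faster decay)
As t → ∞, higher modes decay exponentially faster. The n=1 mode dominates: θ ~ c₁ sin(πx/4) e^{-λ₁t}.
Decay rate: λ₁ = 3.9381π²/4² ≈ 2.429.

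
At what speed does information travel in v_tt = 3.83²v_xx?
Speed = 3.83. Information travels along characteristics x = x₀ ± 3.83t.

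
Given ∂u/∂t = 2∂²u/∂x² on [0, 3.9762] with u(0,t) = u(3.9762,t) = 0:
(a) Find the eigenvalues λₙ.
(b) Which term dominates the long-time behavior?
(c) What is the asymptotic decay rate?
Eigenvalues: λₙ = 2n²π²/3.9762².
First three modes:
  n=1: λ₁ = 2π²/3.9762² ≈ 1.249
  n=2: λ₂ = 8π²/3.9762² ≈ 4.994 (4× faster decay)
  n=3: λ₃ = 18π²/3.9762² ≈ 11.237 (9× faster decay)
As t → ∞, higher modes decay exponentially faster. The n=1 mode dominates: u ~ c₁ sin(πx/3.9762) e^{-λ₁t}.
Decay rate: λ₁ = 2π²/3.9762² ≈ 1.249.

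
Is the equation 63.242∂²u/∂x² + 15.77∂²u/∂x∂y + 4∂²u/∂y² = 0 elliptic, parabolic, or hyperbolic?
Computing B² - 4AC with A = 63.242, B = 15.77, C = 4: discriminant = -763.1791 (negative). Answer: elliptic.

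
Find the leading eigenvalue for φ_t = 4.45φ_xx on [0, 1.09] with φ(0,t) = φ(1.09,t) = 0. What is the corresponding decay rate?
Eigenvalues: λₙ = 4.45n²π²/1.09².
First three modes:
  n=1: λ₁ = 4.45π²/1.09² ≈ 36.966
  n=2: λ₂ = 17.8π²/1.09² ≈ 147.865 (4× faster decay)
  n=3: λ₃ = 40.05π²/1.09² ≈ 332.697 (9× faster decay)
As t → ∞, higher modes decay exponentially faster. The n=1 mode dominates: φ ~ c₁ sin(πx/1.09) e^{-λ₁t}.
Decay rate: λ₁ = 4.45π²/1.09² ≈ 36.966.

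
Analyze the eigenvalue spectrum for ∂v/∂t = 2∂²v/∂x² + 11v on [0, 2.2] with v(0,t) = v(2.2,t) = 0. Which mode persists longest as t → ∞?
Eigenvalues: λₙ = 2n²π²/2.2² - 11.
First three modes:
  n=1: λ₁ = 2π²/2.2² - 11 ≈ -6.922
  n=2: λ₂ = 8π²/2.2² - 11 ≈ 5.313
  n=3: λ₃ = 18π²/2.2² - 11 ≈ 25.705
Since 2π²/2.2² ≈ 4.078 < 11, λ₁ < 0.
The n=1 mode grows fastest (−λₙ is largest for n=1) → dominates.
Asymptotic: v ~ c₁ sin(πx/2.2) e^{6.922t} (exponential growth at rate −λ₁ ≈ 6.922).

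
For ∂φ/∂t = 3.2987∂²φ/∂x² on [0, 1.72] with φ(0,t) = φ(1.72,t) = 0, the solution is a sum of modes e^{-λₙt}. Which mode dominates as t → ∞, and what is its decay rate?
Eigenvalues: λₙ = 3.2987n²π²/1.72².
First three modes:
  n=1: λ₁ = 3.2987π²/1.72² ≈ 11.005
  n=2: λ₂ = 13.1948π²/1.72² ≈ 44.02 (4× faster decay)
  n=3: λ₃ = 29.6883π²/1.72² ≈ 99.044 (9× faster decay)
As t → ∞, higher modes decay exponentially faster. The n=1 mode dominates: φ ~ c₁ sin(πx/1.72) e^{-λ₁t}.
Decay rate: λ₁ = 3.2987π²/1.72² ≈ 11.005.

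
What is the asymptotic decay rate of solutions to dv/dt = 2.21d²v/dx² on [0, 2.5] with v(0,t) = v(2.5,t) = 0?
Eigenvalues: λₙ = 2.21n²π²/2.5².
First three modes:
  n=1: λ₁ = 2.21π²/2.5² ≈ 3.49
  n=2: λ₂ = 8.84π²/2.5² ≈ 13.96 (4× faster decay)
  n=3: λ₃ = 19.89π²/2.5² ≈ 31.409 (9× faster decay)
As t → ∞, higher modes decay exponentially faster. The n=1 mode dominates: v ~ c₁ sin(πx/2.5) e^{-λ₁t}.
Decay rate: λ₁ = 2.21π²/2.5² ≈ 3.49.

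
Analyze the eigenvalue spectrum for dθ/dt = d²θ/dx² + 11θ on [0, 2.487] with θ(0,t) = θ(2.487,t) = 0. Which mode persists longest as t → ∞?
Eigenvalues: λₙ = n²π²/2.487² - 11.
First three modes:
  n=1: λ₁ = π²/2.487² - 11 ≈ -9.404
  n=2: λ₂ = 4π²/2.487² - 11 ≈ -4.617
  n=3: λ₃ = 9π²/2.487² - 11 ≈ 3.361
Since π²/2.487² ≈ 1.596 < 11, λ₁ < 0.
The n=1 mode grows fastest (−λₙ is largest for n=1) → dominates.
Asymptotic: θ ~ c₁ sin(πx/2.487) e^{9.404t} (exponential growth at rate −λ₁ ≈ 9.404).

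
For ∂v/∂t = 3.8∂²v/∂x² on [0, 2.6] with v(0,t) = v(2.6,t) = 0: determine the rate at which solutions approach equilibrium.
Eigenvalues: λₙ = 3.8n²π²/2.6².
First three modes:
  n=1: λ₁ = 3.8π²/2.6² ≈ 5.548
  n=2: λ₂ = 15.2π²/2.6² ≈ 22.192 (4× faster decay)
  n=3: λ₃ = 34.2π²/2.6² ≈ 49.932 (9× faster decay)
As t → ∞, higher modes decay exponentially faster. The n=1 mode dominates: v ~ c₁ sin(πx/2.6) e^{-λ₁t}.
Decay rate: λ₁ = 3.8π²/2.6² ≈ 5.548.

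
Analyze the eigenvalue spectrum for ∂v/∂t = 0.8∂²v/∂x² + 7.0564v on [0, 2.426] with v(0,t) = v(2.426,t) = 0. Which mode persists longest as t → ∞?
Eigenvalues: λₙ = 0.8n²π²/2.426² - 7.0564.
First three modes:
  n=1: λ₁ = 0.8π²/2.426² - 7.0564 ≈ -5.715
  n=2: λ₂ = 3.2π²/2.426² - 7.0564 ≈ -1.69
  n=3: λ₃ = 7.2π²/2.426² - 7.0564 ≈ 5.018
Since 0.8π²/2.426² ≈ 1.342 < 7.0564, λ₁ < 0.
The n=1 mode grows fastest (−λₙ is largest for n=1) → dominates.
Asymptotic: v ~ c₁ sin(πx/2.426) e^{5.715t} (exponential growth at rate −λ₁ ≈ 5.715).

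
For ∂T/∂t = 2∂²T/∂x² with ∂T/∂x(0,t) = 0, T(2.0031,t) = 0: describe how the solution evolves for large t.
T → 0. Heat escapes through the Dirichlet boundary.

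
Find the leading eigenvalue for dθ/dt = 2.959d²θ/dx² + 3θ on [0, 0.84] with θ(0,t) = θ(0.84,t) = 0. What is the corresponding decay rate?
Eigenvalues: λₙ = 2.959n²π²/0.84² - 3.
First three modes:
  n=1: λ₁ = 2.959π²/0.84² - 3 ≈ 38.389
  n=2: λ₂ = 11.836π²/0.84² - 3 ≈ 162.556
  n=3: λ₃ = 26.631π²/0.84² - 3 ≈ 369.502
Since 2.959π²/0.84² ≈ 41.389 > 3, all λₙ > 0.
The n=1 mode decays slowest → dominates as t → ∞.
Asymptotic: θ ~ c₁ sin(πx/0.84) e^{-λ₁t} with decay rate λ₁ ≈ 38.389.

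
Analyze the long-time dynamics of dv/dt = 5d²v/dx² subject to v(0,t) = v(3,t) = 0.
Long-time behavior: v → 0. Heat diffuses out through both boundaries.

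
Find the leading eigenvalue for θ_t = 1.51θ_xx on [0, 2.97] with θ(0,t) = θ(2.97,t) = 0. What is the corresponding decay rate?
Eigenvalues: λₙ = 1.51n²π²/2.97².
First three modes:
  n=1: λ₁ = 1.51π²/2.97² ≈ 1.69
  n=2: λ₂ = 6.04π²/2.97² ≈ 6.758 (4× faster decay)
  n=3: λ₃ = 13.59π²/2.97² ≈ 15.206 (9× faster decay)
As t → ∞, higher modes decay exponentially faster. The n=1 mode dominates: θ ~ c₁ sin(πx/2.97) e^{-λ₁t}.
Decay rate: λ₁ = 1.51π²/2.97² ≈ 1.69.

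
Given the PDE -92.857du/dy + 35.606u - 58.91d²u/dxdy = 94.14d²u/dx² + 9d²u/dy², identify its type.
Rewriting in standard form: -94.14d²u/dx² - 58.91d²u/dxdy - 9d²u/dy² - 92.857du/dy + 35.606u = 0. The second-order coefficients are A = -94.14, B = -58.91, C = -9. Since B² - 4AC = 81.3481 > 0, this is a hyperbolic PDE.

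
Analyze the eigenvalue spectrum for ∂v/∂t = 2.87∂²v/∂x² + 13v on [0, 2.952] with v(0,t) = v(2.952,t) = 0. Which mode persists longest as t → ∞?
Eigenvalues: λₙ = 2.87n²π²/2.952² - 13.
First three modes:
  n=1: λ₁ = 2.87π²/2.952² - 13 ≈ -9.75
  n=2: λ₂ = 11.48π²/2.952² - 13 ≈ 0.002
  n=3: λ₃ = 25.83π²/2.952² - 13 ≈ 16.254
Since 2.87π²/2.952² ≈ 3.25 < 13, λ₁ < 0.
The n=1 mode grows fastest (−λₙ is largest for n=1) → dominates.
Asymptotic: v ~ c₁ sin(πx/2.952) e^{9.75t} (exponential growth at rate −λ₁ ≈ 9.75).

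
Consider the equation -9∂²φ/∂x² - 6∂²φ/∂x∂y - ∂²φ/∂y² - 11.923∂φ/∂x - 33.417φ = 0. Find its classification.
Parabolic. (A = -9, B = -6, C = -1 gives B² - 4AC = 0.)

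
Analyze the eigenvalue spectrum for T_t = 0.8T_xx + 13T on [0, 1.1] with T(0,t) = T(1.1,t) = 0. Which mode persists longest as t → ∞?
Eigenvalues: λₙ = 0.8n²π²/1.1² - 13.
First three modes:
  n=1: λ₁ = 0.8π²/1.1² - 13 ≈ -6.475
  n=2: λ₂ = 3.2π²/1.1² - 13 ≈ 13.101
  n=3: λ₃ = 7.2π²/1.1² - 13 ≈ 45.728
Since 0.8π²/1.1² ≈ 6.525 < 13, λ₁ < 0.
The n=1 mode grows fastest (−λₙ is largest for n=1) → dominates.
Asymptotic: T ~ c₁ sin(πx/1.1) e^{6.475t} (exponential growth at rate −λ₁ ≈ 6.475).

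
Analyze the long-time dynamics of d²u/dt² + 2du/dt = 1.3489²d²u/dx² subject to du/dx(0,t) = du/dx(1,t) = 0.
Long-time behavior: u → constant (steady state). Damping (γ=2) dissipates the nonconstant modes; with Neumann BCs the spatial average obeys M''+γM'=0 and tends to a finite limit.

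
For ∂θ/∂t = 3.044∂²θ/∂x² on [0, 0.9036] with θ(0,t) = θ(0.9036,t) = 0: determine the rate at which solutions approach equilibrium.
Eigenvalues: λₙ = 3.044n²π²/0.9036².
First three modes:
  n=1: λ₁ = 3.044π²/0.9036² ≈ 36.795
  n=2: λ₂ = 12.176π²/0.9036² ≈ 147.181 (4× faster decay)
  n=3: λ₃ = 27.396π²/0.9036² ≈ 331.157 (9× faster decay)
As t → ∞, higher modes decay exponentially faster. The n=1 mode dominates: θ ~ c₁ sin(πx/0.9036) e^{-λ₁t}.
Decay rate: λ₁ = 3.044π²/0.9036² ≈ 36.795.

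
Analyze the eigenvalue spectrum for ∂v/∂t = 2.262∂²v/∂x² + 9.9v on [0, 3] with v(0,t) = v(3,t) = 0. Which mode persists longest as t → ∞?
Eigenvalues: λₙ = 2.262n²π²/3² - 9.9.
First three modes:
  n=1: λ₁ = 2.262π²/3² - 9.9 ≈ -7.419
  n=2: λ₂ = 9.048π²/3² - 9.9 ≈ 0.022
  n=3: λ₃ = 20.358π²/3² - 9.9 ≈ 12.425
Since 2.262π²/3² ≈ 2.481 < 9.9, λ₁ < 0.
The n=1 mode grows fastest (−λₙ is largest for n=1) → dominates.
Asymptotic: v ~ c₁ sin(πx/3) e^{7.419t} (exponential growth at rate −λ₁ ≈ 7.419).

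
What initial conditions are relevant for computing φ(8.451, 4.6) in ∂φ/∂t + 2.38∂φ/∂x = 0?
A single point: x = -2.497. The characteristic through (8.451, 4.6) is x - 2.38t = const, so x = 8.451 - 2.38·4.6 = -2.497.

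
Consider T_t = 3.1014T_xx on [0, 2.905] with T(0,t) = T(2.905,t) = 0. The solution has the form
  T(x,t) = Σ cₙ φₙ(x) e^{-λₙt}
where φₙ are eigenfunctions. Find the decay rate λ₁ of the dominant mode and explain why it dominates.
Eigenvalues: λₙ = 3.1014n²π²/2.905².
First three modes:
  n=1: λ₁ = 3.1014π²/2.905² ≈ 3.627
  n=2: λ₂ = 12.4056π²/2.905² ≈ 14.509 (4× faster decay)
  n=3: λ₃ = 27.9126π²/2.905² ≈ 32.644 (9× faster decay)
As t → ∞, higher modes decay exponentially faster. The n=1 mode dominates: T ~ c₁ sin(πx/2.905) e^{-λ₁t}.
Decay rate: λ₁ = 3.1014π²/2.905² ≈ 3.627.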